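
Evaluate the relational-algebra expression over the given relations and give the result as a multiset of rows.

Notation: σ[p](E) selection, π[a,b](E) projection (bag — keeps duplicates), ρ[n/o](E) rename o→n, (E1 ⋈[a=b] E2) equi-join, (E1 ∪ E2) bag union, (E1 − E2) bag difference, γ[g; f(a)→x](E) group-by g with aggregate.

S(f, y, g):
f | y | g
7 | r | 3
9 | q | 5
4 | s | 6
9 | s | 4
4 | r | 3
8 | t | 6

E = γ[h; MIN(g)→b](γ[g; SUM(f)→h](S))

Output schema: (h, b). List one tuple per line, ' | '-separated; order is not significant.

Subexpression sizes:
  S → 6
  γ[g; SUM(f)→h](S) → 4
  γ[h; MIN(g)→b](γ[g; SUM(f)→h](S)) → 3

== RESULT ==
h | b
9 | 4
11 | 3
12 | 6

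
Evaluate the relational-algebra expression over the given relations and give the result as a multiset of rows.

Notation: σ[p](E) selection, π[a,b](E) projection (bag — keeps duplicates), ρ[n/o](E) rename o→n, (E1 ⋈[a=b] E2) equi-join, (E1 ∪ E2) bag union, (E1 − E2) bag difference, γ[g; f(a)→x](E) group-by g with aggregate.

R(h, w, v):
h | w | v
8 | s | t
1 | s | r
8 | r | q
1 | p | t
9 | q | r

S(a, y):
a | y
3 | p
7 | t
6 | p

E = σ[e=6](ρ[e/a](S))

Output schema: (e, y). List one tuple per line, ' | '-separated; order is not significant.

Per-node cardinality:
  S → 3
  ρ[e/a](S) → 3
  σ[e=6](ρ[e/a](S)) → 1

== RESULT ==
e | y
6 | p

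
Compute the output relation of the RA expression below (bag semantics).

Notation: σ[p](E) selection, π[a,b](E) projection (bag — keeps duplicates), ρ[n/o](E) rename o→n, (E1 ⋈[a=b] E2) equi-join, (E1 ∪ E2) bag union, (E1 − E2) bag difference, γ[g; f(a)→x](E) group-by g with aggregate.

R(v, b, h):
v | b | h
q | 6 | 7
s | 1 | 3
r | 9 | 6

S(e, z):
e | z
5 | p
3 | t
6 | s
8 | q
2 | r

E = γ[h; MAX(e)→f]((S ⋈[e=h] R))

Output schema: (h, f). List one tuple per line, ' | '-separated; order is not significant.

Row counts bottom-up:
  S → 5
  R → 3
  (S ⋈[e=h] R) → 2
  γ[h; MAX(e)→f]((S ⋈[e=h] R)) → 2

== RESULT ==
h | f
3 | 3
6 | 6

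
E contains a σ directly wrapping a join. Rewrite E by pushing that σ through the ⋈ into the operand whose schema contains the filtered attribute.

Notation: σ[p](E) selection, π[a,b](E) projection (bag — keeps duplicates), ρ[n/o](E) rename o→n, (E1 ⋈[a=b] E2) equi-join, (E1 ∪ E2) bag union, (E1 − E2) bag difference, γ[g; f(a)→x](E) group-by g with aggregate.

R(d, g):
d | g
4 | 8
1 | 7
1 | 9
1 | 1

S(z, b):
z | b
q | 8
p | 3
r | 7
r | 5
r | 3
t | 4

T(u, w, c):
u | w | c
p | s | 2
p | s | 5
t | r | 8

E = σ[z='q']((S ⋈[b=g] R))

σ filters on z, owned by the left side.
E' = (σ[z='q'](S) ⋈[b=g] R)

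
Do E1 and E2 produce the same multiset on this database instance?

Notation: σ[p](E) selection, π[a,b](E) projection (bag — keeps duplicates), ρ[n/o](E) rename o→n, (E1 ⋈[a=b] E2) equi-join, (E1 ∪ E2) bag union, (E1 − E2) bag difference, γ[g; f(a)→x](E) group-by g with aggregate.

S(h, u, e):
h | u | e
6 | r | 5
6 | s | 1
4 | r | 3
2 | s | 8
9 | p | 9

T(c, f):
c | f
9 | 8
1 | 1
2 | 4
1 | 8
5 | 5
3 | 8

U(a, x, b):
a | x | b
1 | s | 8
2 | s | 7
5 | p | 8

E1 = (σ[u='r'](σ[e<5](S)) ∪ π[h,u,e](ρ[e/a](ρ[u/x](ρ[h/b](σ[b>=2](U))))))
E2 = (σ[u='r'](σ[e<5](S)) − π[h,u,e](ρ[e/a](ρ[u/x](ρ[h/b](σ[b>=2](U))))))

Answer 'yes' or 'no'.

E1 row counts bottom-up:
  S → 5
  σ[e<5](S) → 2
  σ[u='r'](σ[e<5](S)) → 1
  U → 3
  σ[b>=2](U) → 3
  ρ[h/b](σ[b>=2](U)) → 3
  ρ[u/x](ρ[h/b](σ[b>=2](U))) → 3
  ρ[e/a](ρ[u/x](ρ[h/b](σ[b>=2](U)))) → 3
  π[h,u,e](ρ[e/a](ρ[u/x](ρ[h/b](σ[b>=2](U))))) → 3
  (σ[u='r'](σ[e<5](S)) ∪ π[h,u,e](ρ[e/a](ρ[u/x](ρ[h/b](σ[b>=2](U)))))) → 4
E2 row counts bottom-up:
  S → 5
  σ[e<5](S) → 2
  σ[u='r'](σ[e<5](S)) → 1
  U → 3
  σ[b>=2](U) → 3
  ρ[h/b](σ[b>=2](U)) → 3
  ρ[u/x](ρ[h/b](σ[b>=2](U))) → 3
  ρ[e/a](ρ[u/x](ρ[h/b](σ[b>=2](U)))) → 3
  π[h,u,e](ρ[e/a](ρ[u/x](ρ[h/b](σ[b>=2](U))))) → 3
  (σ[u='r'](σ[e<5](S)) − π[h,u,e](ρ[e/a](ρ[u/x](ρ[h/b](σ[b>=2](U)))))) → 1

E1 result:
h | u | e
4 | r | 3
7 | s | 2
8 | p | 5
8 | s | 1
E2 result:
h | u | e
4 | r | 3
Witness: (8, 'p', 5) appears 1× in E1 but 0× in E2.

no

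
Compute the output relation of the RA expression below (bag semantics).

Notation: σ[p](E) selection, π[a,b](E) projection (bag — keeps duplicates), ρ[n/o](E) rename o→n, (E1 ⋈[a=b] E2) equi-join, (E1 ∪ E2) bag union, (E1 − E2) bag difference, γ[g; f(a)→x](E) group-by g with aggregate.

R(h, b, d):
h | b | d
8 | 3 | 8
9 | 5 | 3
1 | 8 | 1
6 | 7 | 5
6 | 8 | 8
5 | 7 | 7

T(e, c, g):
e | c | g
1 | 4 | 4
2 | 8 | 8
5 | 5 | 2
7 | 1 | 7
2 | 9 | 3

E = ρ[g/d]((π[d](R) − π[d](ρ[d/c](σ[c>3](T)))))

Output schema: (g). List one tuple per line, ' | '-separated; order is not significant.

Subexpression sizes:
  R → 6
  π[d](R) → 6
  T → 5
  σ[c>3](T) → 4
  ρ[d/c](σ[c>3](T)) → 4
  π[d](ρ[d/c](σ[c>3](T))) → 4
  (π[d](R) − π[d](ρ[d/c](σ[c>3](T)))) → 4
  ρ[g/d]((π[d](R) − π[d](ρ[d/c](σ[c>3](T))))) → 4

== RESULT ==
g
1
3
7
8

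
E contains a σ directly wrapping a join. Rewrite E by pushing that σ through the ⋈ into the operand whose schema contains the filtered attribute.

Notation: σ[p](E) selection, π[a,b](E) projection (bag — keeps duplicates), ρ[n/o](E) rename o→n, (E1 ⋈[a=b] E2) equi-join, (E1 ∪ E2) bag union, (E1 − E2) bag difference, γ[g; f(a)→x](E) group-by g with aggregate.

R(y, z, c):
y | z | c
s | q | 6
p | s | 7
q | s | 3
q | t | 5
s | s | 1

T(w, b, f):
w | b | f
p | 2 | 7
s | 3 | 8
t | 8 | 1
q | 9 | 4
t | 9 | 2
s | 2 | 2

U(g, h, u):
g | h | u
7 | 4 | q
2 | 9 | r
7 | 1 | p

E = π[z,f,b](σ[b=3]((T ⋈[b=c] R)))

σ filters on b, owned by the left side.
E' = π[z,f,b]((σ[b=3](T) ⋈[b=c] R))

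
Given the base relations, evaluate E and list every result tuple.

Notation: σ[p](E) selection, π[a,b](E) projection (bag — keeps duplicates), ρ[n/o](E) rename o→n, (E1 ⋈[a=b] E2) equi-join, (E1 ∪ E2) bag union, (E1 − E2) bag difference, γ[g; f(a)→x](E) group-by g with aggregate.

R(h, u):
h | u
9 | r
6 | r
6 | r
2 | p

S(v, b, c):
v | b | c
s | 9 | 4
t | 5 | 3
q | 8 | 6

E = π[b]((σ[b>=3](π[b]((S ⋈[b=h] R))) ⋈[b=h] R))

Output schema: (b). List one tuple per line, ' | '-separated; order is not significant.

Subexpression sizes:
  S → 3
  R → 4
  (S ⋈[b=h] R) → 1
  π[b]((S ⋈[b=h] R)) → 1
  σ[b>=3](π[b]((S ⋈[b=h] R))) → 1
  R → 4
  (σ[b>=3](π[b]((S ⋈[b=h] R))) ⋈[b=h] R) → 1
  π[b]((σ[b>=3](π[b]((S ⋈[b=h] R))) ⋈[b=h] R)) → 1

== RESULT ==
b
9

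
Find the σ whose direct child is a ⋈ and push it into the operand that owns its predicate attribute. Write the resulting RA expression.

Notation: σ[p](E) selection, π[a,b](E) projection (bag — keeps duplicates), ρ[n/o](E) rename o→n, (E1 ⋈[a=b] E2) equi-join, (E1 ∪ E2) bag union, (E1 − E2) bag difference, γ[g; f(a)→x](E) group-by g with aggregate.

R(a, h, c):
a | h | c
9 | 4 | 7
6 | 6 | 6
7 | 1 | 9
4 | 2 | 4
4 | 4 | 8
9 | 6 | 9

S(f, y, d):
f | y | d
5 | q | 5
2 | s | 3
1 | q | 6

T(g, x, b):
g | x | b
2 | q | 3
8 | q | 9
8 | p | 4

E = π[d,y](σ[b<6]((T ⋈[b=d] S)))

σ filters on b, owned by the left side.
E' = π[d,y]((σ[b<6](T) ⋈[b=d] S))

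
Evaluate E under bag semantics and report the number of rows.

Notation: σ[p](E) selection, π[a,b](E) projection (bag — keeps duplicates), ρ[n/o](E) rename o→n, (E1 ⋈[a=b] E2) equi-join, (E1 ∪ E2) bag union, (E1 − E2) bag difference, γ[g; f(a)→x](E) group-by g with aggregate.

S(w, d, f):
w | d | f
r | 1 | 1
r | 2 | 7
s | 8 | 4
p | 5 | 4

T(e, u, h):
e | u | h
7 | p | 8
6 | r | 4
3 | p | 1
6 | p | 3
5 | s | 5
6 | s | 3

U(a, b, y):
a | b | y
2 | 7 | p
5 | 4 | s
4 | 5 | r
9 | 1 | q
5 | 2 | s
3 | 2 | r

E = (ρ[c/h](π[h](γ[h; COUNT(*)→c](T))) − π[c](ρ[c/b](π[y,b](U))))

Per-node cardinality:
  T → 6
  γ[h; COUNT(*)→c](T) → 5
  π[h](γ[h; COUNT(*)→c](T)) → 5
  ρ[c/h](π[h](γ[h; COUNT(*)→c](T))) → 5
  U → 6
  π[y,b](U) → 6
  ρ[c/b](π[y,b](U)) → 6
  π[c](ρ[c/b](π[y,b](U))) → 6
  (ρ[c/h](π[h](γ[h; COUNT(*)→c](T))) − π[c](ρ[c/b](π[y,b](U)))) → 2

|E| = 2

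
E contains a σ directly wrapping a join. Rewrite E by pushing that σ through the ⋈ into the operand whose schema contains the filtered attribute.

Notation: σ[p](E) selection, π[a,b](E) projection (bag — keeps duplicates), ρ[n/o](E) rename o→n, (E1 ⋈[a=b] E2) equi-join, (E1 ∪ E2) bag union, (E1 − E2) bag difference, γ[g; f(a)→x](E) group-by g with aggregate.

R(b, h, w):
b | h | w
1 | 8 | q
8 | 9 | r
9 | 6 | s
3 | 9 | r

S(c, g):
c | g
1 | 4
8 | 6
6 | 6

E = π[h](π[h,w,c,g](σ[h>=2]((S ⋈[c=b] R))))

σ filters on h, owned by the right side.
E' = π[h](π[h,w,c,g]((S ⋈[c=b] σ[h>=2](R))))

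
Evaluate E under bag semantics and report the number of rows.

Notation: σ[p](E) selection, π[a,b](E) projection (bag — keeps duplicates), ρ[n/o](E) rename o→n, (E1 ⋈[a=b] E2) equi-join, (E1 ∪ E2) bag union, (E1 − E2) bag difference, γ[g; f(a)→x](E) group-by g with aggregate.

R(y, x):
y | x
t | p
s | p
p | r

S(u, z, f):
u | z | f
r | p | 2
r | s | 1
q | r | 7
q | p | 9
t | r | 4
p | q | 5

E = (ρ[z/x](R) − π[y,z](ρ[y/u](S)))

Stepwise |·|:
  R → 3
  ρ[z/x](R) → 3
  S → 6
  ρ[y/u](S) → 6
  π[y,z](ρ[y/u](S)) → 6
  (ρ[z/x](R) − π[y,z](ρ[y/u](S))) → 3

|E| = 3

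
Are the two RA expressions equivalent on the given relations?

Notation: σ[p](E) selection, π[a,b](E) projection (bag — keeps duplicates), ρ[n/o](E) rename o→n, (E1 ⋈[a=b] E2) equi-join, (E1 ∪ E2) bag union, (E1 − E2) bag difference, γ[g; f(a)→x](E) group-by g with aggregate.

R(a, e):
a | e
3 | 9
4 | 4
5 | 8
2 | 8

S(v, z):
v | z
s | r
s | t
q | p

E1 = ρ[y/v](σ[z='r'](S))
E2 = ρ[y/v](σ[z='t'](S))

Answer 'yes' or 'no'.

E1 row counts bottom-up:
  S → 3
  σ[z='r'](S) → 1
  ρ[y/v](σ[z='r'](S)) → 1
E2 row counts bottom-up:
  S → 3
  σ[z='t'](S) → 1
  ρ[y/v](σ[z='t'](S)) → 1

E1 result:
y | z
s | r
E2 result:
y | z
s | t
Witness: ('s', 'r') appears 1× in E1 but 0× in E2.

no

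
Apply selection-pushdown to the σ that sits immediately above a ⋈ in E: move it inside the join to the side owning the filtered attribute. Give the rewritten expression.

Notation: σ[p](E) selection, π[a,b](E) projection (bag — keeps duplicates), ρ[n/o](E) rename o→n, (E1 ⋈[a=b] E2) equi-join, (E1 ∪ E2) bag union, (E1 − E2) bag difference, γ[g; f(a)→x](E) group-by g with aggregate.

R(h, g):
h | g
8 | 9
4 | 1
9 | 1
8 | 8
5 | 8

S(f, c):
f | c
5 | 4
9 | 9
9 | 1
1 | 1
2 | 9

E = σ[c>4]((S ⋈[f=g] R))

σ filters on c, owned by the left side.
E' = (σ[c>4](S) ⋈[f=g] R)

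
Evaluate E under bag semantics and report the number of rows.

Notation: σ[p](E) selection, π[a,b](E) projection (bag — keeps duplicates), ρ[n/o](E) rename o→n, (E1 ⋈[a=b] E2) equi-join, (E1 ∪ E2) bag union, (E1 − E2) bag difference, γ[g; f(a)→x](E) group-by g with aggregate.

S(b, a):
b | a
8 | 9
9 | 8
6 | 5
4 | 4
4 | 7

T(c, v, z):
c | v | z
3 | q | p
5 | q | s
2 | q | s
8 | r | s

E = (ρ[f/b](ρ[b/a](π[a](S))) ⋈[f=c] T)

Per-node cardinality:
  S → 5
  π[a](S) → 5
  ρ[b/a](π[a](S)) → 5
  ρ[f/b](ρ[b/a](π[a](S))) → 5
  T → 4
  (ρ[f/b](ρ[b/a](π[a](S))) ⋈[f=c] T) → 2

|E| = 2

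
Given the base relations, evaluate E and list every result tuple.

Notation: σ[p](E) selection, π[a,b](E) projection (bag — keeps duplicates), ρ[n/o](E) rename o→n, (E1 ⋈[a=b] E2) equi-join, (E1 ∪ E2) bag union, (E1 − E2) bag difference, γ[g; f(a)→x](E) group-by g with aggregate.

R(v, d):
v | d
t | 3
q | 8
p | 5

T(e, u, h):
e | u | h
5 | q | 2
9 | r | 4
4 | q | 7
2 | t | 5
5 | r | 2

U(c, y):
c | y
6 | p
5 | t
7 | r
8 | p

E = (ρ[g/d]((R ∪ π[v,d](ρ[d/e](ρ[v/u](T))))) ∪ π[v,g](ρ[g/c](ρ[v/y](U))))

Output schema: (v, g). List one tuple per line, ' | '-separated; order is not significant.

Subexpression sizes:
  R → 3
  T → 5
  ρ[v/u](T) → 5
  ρ[d/e](ρ[v/u](T)) → 5
  π[v,d](ρ[d/e](ρ[v/u](T))) → 5
  (R ∪ π[v,d](ρ[d/e](ρ[v/u](T)))) → 8
  ρ[g/d]((R ∪ π[v,d](ρ[d/e](ρ[v/u](T))))) → 8
  U → 4
  ρ[v/y](U) → 4
  ρ[g/c](ρ[v/y](U)) → 4
  π[v,g](ρ[g/c](ρ[v/y](U))) → 4
  (ρ[g/d]((R ∪ π[v,d](ρ[d/e](ρ[v/u](T))))) ∪ π[v,g](ρ[g/c](ρ[v/y](U)))) → 12

== RESULT ==
v | g
p | 5
p | 6
p | 8
q | 4
q | 5
q | 8
r | 5
r | 7
r | 9
t | 2
t | 3
t | 5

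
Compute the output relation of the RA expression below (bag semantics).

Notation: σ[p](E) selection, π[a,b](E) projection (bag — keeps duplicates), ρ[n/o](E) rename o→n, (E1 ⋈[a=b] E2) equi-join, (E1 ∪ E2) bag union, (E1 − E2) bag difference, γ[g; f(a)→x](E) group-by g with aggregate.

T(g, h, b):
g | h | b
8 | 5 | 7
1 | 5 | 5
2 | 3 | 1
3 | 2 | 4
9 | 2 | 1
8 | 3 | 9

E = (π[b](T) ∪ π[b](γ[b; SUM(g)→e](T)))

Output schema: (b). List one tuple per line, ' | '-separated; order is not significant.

Subexpression sizes:
  T → 6
  π[b](T) → 6
  T → 6
  γ[b; SUM(g)→e](T) → 5
  π[b](γ[b; SUM(g)→e](T)) → 5
  (π[b](T) ∪ π[b](γ[b; SUM(g)→e](T))) → 11

== RESULT ==
b
1
1
1
4
4
5
5
7
7
9
9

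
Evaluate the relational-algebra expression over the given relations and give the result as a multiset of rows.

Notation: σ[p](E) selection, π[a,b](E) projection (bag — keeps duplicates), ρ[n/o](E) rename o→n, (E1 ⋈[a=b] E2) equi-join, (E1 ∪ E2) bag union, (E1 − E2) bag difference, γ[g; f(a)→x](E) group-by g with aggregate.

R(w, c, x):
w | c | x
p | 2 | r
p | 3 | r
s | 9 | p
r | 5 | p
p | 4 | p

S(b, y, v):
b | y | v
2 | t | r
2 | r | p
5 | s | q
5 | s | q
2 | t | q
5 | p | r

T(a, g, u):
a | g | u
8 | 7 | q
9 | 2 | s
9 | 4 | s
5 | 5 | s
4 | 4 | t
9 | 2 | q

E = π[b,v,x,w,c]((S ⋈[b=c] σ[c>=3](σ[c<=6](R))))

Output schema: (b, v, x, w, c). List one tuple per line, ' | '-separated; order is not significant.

Stepwise |·|:
  S → 6
  R → 5
  σ[c<=6](R) → 4
  σ[c>=3](σ[c<=6](R)) → 3
  (S ⋈[b=c] σ[c>=3](σ[c<=6](R))) → 3
  π[b,v,x,w,c]((S ⋈[b=c] σ[c>=3](σ[c<=6](R)))) → 3

== RESULT ==
b | v | x | w | c
5 | q | p | r | 5
5 | q | p | r | 5
5 | r | p | r | 5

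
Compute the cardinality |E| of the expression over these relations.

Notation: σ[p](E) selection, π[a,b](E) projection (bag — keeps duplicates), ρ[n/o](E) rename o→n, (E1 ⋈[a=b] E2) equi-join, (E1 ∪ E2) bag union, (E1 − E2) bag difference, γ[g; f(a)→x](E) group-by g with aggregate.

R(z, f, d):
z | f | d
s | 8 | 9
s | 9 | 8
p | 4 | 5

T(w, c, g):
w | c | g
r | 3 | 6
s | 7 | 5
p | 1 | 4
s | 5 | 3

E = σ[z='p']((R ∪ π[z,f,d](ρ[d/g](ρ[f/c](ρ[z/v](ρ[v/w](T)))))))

Subexpression sizes:
  R → 3
  T → 4
  ρ[v/w](T) → 4
  ρ[z/v](ρ[v/w](T)) → 4
  ρ[f/c](ρ[z/v](ρ[v/w](T))) → 4
  ρ[d/g](ρ[f/c](ρ[z/v](ρ[v/w](T)))) → 4
  π[z,f,d](ρ[d/g](ρ[f/c](ρ[z/v](ρ[v/w](T))))) → 4
  (R ∪ π[z,f,d](ρ[d/g](ρ[f/c](ρ[z/v](ρ[v/w](T)))))) → 7
  σ[z='p']((R ∪ π[z,f,d](ρ[d/g](ρ[f/c](ρ[z/v](ρ[v/w](T))))))) → 2

|E| = 2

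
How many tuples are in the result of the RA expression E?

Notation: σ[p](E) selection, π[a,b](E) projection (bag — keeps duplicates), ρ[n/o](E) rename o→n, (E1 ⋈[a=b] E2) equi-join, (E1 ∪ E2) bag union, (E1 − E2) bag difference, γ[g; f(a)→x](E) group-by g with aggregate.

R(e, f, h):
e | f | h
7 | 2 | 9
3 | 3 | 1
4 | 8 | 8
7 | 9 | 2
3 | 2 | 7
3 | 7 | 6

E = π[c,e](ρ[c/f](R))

Row counts bottom-up:
  R → 6
  ρ[c/f](R) → 6
  π[c,e](ρ[c/f](R)) → 6

|E| = 6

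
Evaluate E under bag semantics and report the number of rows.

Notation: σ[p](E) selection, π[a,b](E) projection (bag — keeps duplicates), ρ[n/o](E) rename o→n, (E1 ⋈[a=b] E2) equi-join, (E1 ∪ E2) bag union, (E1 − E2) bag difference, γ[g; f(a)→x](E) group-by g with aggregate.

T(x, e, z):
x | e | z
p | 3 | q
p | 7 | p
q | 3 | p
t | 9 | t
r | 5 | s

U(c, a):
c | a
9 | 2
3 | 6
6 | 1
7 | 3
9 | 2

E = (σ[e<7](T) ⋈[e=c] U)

Stepwise |·|:
  T → 5
  σ[e<7](T) → 3
  U → 5
  (σ[e<7](T) ⋈[e=c] U) → 2

|E| = 2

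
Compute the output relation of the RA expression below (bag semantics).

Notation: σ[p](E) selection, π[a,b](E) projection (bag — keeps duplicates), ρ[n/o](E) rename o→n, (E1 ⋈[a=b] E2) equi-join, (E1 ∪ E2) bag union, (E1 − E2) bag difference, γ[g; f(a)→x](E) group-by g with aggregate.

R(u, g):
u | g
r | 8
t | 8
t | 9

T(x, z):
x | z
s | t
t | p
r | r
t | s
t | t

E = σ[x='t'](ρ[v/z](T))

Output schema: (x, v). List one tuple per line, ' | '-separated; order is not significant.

Subexpression sizes:
  T → 5
  ρ[v/z](T) → 5
  σ[x='t'](ρ[v/z](T)) → 3

== RESULT ==
x | v
t | p
t | s
t | t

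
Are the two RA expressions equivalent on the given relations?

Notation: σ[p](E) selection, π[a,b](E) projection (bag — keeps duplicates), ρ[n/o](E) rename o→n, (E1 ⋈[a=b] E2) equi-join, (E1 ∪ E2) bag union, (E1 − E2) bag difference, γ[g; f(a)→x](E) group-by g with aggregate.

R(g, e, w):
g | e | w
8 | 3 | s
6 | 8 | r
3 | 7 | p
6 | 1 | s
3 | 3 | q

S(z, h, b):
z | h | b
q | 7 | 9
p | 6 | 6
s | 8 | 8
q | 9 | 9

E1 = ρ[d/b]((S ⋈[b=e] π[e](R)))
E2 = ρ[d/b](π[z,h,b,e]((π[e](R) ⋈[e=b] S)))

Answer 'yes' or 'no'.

E1 stepwise |·|:
  S → 4
  R → 5
  π[e](R) → 5
  (S ⋈[b=e] π[e](R)) → 1
  ρ[d/b]((S ⋈[b=e] π[e](R))) → 1
E2 stepwise |·|:
  R → 5
  π[e](R) → 5
  S → 4
  (π[e](R) ⋈[e=b] S) → 1
  π[z,h,b,e]((π[e](R) ⋈[e=b] S)) → 1
  ρ[d/b](π[z,h,b,e]((π[e](R) ⋈[e=b] S))) → 1

E1 and E2 produce the same multiset:
z | h | d | e
s | 8 | 8 | 8

yes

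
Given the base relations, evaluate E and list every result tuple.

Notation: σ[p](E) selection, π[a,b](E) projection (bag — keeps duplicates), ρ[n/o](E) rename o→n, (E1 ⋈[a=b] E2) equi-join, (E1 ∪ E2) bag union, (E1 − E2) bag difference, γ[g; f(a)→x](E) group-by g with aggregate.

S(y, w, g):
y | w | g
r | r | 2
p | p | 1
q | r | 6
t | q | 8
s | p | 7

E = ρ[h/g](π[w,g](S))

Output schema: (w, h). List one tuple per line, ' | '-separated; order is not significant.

Subexpression sizes:
  S → 5
  π[w,g](S) → 5
  ρ[h/g](π[w,g](S)) → 5

== RESULT ==
w | h
p | 1
p | 7
q | 8
r | 2
r | 6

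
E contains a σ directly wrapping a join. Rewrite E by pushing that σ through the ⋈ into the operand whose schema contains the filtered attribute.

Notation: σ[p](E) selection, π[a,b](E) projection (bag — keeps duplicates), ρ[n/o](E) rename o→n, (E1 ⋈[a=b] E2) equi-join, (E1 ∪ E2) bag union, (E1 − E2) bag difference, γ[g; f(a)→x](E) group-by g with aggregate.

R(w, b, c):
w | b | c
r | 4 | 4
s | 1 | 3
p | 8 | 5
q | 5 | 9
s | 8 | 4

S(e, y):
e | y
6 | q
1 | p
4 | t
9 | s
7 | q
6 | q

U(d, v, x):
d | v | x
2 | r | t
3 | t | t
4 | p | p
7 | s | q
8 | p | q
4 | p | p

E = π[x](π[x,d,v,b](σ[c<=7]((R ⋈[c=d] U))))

σ filters on c, owned by the left side.
E' = π[x](π[x,d,v,b]((σ[c<=7](R) ⋈[c=d] U)))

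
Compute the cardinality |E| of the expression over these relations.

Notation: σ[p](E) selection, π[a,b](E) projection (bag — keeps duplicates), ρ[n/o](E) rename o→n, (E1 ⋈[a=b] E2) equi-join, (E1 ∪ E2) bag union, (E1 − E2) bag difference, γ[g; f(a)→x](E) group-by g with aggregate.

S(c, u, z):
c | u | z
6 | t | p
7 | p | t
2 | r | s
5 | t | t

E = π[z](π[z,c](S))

Stepwise |·|:
  S → 4
  π[z,c](S) → 4
  π[z](π[z,c](S)) → 4

|E| = 4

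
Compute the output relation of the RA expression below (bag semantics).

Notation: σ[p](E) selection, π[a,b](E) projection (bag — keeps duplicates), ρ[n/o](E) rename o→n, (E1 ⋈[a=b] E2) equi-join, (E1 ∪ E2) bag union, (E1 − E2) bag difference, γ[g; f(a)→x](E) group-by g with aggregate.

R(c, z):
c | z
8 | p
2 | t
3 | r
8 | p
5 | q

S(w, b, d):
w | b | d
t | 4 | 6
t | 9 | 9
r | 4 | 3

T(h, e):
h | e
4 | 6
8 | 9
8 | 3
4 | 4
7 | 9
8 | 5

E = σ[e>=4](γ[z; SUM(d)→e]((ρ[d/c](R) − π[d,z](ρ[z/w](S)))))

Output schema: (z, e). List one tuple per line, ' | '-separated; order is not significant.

Row counts bottom-up:
  R → 5
  ρ[d/c](R) → 5
  S → 3
  ρ[z/w](S) → 3
  π[d,z](ρ[z/w](S)) → 3
  (ρ[d/c](R) − π[d,z](ρ[z/w](S))) → 4
  γ[z; SUM(d)→e]((ρ[d/c](R) − π[d,z](ρ[z/w](S)))) → 3
  σ[e>=4](γ[z; SUM(d)→e]((ρ[d/c](R) − π[d,z](ρ[z/w](S))))) → 2

== RESULT ==
z | e
p | 16
q | 5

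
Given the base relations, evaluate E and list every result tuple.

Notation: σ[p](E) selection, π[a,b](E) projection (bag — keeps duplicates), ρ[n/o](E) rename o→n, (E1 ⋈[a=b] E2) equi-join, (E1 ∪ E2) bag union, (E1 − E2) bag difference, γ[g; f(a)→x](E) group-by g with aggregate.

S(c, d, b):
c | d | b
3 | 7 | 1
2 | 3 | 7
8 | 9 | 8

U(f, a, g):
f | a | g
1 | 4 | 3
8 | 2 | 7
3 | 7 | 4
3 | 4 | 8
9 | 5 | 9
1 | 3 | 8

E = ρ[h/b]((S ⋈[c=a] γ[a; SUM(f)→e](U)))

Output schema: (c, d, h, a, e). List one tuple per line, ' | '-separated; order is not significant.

Subexpression sizes:
  S → 3
  U → 6
  γ[a; SUM(f)→e](U) → 5
  (S ⋈[c=a] γ[a; SUM(f)→e](U)) → 2
  ρ[h/b]((S ⋈[c=a] γ[a; SUM(f)→e](U))) → 2

== RESULT ==
c | d | h | a | e
2 | 3 | 7 | 2 | 8
3 | 7 | 1 | 3 | 1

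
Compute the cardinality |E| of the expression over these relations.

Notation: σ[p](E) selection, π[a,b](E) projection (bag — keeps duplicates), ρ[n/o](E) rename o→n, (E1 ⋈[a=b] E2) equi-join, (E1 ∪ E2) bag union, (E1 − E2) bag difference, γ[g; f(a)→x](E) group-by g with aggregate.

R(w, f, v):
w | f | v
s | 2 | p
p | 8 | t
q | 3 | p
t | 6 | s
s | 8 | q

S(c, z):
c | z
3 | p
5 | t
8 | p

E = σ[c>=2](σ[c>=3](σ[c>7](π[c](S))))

Stepwise |·|:
  S → 3
  π[c](S) → 3
  σ[c>7](π[c](S)) → 1
  σ[c>=3](σ[c>7](π[c](S))) → 1
  σ[c>=2](σ[c>=3](σ[c>7](π[c](S)))) → 1

|E| = 1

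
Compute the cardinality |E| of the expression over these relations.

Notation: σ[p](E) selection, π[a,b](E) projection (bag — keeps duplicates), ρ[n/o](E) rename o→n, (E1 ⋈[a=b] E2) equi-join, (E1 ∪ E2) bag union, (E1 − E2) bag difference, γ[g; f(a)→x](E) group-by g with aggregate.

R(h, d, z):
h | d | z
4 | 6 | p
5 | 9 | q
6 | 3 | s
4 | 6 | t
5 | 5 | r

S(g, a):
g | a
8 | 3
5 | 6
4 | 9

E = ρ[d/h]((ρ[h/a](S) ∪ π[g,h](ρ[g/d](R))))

Stepwise |·|:
  S → 3
  ρ[h/a](S) → 3
  R → 5
  ρ[g/d](R) → 5
  π[g,h](ρ[g/d](R)) → 5
  (ρ[h/a](S) ∪ π[g,h](ρ[g/d](R))) → 8
  ρ[d/h]((ρ[h/a](S) ∪ π[g,h](ρ[g/d](R)))) → 8

|E| = 8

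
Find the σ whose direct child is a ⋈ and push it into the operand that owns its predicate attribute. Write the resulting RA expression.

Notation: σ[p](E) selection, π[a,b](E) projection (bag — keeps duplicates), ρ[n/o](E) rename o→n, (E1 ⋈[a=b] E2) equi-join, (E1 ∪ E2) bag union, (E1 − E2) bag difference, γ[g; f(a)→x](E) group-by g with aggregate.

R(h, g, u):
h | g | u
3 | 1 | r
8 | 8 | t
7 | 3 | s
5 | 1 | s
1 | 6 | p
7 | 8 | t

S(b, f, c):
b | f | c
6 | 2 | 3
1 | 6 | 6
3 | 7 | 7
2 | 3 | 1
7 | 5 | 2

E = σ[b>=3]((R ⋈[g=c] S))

σ filters on b, owned by the right side.
E' = (R ⋈[g=c] σ[b>=3](S))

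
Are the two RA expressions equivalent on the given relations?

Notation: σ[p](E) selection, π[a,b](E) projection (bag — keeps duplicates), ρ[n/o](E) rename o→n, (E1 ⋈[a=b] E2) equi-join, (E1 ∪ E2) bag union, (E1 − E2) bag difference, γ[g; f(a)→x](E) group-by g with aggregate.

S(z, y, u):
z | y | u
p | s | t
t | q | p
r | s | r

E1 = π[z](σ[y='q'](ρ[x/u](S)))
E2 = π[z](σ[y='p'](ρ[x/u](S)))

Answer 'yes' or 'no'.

E1 row counts bottom-up:
  S → 3
  ρ[x/u](S) → 3
  σ[y='q'](ρ[x/u](S)) → 1
  π[z](σ[y='q'](ρ[x/u](S))) → 1
E2 row counts bottom-up:
  S → 3
  ρ[x/u](S) → 3
  σ[y='p'](ρ[x/u](S)) → 0
  π[z](σ[y='p'](ρ[x/u](S))) → 0

E1 result:
z
t
E2 result:
z
(0 rows)
Witness: ('t',) appears 1× in E1 but 0× in E2.

no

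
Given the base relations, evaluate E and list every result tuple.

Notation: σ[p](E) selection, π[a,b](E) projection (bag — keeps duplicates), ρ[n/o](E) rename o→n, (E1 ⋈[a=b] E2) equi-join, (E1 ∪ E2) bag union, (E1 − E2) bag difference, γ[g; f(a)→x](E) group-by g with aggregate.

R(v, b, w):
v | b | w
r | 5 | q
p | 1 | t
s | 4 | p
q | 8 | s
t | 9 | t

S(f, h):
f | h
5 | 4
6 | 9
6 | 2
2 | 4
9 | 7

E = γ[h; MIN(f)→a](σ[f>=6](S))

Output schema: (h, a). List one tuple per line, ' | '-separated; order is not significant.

Per-node cardinality:
  S → 5
  σ[f>=6](S) → 3
  γ[h; MIN(f)→a](σ[f>=6](S)) → 3

== RESULT ==
h | a
2 | 6
7 | 9
9 | 6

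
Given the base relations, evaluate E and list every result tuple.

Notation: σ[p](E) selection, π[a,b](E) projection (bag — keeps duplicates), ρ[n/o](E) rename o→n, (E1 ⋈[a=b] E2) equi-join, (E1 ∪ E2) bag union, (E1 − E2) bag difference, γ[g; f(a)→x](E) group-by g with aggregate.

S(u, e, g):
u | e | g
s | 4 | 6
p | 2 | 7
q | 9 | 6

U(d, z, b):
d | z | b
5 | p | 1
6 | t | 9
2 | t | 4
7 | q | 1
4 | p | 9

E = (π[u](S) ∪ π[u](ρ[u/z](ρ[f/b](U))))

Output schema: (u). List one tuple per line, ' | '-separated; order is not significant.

Row counts bottom-up:
  S → 3
  π[u](S) → 3
  U → 5
  ρ[f/b](U) → 5
  ρ[u/z](ρ[f/b](U)) → 5
  π[u](ρ[u/z](ρ[f/b](U))) → 5
  (π[u](S) ∪ π[u](ρ[u/z](ρ[f/b](U)))) → 8

== RESULT ==
u
p
p
p
q
q
s
t
t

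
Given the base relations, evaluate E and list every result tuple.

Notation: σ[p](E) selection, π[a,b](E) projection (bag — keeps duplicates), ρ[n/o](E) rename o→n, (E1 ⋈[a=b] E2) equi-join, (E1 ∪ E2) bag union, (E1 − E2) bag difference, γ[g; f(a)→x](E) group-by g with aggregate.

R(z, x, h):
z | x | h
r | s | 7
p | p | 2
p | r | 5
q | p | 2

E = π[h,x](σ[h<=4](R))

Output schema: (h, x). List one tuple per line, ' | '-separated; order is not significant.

Stepwise |·|:
  R → 4
  σ[h<=4](R) → 2
  π[h,x](σ[h<=4](R)) → 2

== RESULT ==
h | x
2 | p
2 | p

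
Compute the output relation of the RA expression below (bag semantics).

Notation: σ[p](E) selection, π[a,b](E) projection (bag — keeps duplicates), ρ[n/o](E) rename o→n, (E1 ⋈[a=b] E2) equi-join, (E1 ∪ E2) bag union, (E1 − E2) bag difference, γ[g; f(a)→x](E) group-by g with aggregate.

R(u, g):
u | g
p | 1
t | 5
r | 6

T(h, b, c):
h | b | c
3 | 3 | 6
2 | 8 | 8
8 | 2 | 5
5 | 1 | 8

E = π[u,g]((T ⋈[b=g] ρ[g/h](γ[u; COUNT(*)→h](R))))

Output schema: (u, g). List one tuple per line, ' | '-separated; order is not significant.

Per-node cardinality:
  T → 4
  R → 3
  γ[u; COUNT(*)→h](R) → 3
  ρ[g/h](γ[u; COUNT(*)→h](R)) → 3
  (T ⋈[b=g] ρ[g/h](γ[u; COUNT(*)→h](R))) → 3
  π[u,g]((T ⋈[b=g] ρ[g/h](γ[u; COUNT(*)→h](R)))) → 3

== RESULT ==
u | g
p | 1
r | 1
t | 1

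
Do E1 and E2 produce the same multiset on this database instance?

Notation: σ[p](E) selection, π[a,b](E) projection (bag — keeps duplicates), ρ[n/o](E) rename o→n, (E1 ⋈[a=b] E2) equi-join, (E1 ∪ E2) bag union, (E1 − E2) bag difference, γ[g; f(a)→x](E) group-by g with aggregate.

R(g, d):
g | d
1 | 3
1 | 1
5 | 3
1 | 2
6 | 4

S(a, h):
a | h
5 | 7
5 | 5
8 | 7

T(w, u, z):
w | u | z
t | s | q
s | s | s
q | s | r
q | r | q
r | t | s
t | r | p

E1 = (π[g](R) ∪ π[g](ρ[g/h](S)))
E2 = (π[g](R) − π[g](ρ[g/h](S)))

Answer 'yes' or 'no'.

E1 subexpression sizes:
  R → 5
  π[g](R) → 5
  S → 3
  ρ[g/h](S) → 3
  π[g](ρ[g/h](S)) → 3
  (π[g](R) ∪ π[g](ρ[g/h](S))) → 8
E2 subexpression sizes:
  R → 5
  π[g](R) → 5
  S → 3
  ρ[g/h](S) → 3
  π[g](ρ[g/h](S)) → 3
  (π[g](R) − π[g](ρ[g/h](S))) → 4

E1 result:
g
1
1
1
5
5
6
7
7
E2 result:
g
1
1
1
6
Witness: (7,) appears 2× in E1 but 0× in E2.

no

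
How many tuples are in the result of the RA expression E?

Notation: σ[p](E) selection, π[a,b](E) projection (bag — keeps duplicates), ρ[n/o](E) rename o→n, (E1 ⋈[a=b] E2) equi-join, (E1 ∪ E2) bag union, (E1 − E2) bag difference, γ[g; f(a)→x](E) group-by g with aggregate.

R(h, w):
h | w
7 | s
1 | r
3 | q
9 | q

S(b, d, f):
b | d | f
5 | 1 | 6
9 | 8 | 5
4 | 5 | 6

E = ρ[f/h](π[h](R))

Row counts bottom-up:
  R → 4
  π[h](R) → 4
  ρ[f/h](π[h](R)) → 4

|E| = 4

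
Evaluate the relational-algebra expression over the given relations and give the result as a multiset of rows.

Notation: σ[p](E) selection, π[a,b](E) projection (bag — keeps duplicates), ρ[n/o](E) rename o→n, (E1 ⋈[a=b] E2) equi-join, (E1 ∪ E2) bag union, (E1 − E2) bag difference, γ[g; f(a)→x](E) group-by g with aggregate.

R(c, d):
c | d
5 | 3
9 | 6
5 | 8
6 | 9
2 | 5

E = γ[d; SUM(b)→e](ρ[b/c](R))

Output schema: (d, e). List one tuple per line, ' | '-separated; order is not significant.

Subexpression sizes:
  R → 5
  ρ[b/c](R) → 5
  γ[d; SUM(b)→e](ρ[b/c](R)) → 5

== RESULT ==
d | e
3 | 5
5 | 2
6 | 9
8 | 5
9 | 6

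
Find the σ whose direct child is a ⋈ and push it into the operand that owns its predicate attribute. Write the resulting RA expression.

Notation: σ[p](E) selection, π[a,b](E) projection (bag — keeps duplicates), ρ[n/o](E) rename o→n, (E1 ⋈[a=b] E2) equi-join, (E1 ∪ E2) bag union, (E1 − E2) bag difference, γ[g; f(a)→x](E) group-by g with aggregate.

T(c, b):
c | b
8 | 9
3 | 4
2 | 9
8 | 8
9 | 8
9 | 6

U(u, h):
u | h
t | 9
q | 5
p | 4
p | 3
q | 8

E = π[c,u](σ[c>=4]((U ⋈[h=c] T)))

σ filters on c, owned by the right side.
E' = π[c,u]((U ⋈[h=c] σ[c>=4](T)))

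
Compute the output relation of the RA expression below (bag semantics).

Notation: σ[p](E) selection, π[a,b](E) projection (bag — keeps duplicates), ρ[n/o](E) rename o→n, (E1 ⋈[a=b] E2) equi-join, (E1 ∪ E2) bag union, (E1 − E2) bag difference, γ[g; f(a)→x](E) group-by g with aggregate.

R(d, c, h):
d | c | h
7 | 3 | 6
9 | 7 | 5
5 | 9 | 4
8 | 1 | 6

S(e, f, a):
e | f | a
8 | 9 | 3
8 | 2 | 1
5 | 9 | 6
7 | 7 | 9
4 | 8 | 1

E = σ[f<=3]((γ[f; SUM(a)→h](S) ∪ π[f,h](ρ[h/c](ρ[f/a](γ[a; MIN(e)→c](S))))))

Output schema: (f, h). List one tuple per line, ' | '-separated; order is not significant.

Per-node cardinality:
  S → 5
  γ[f; SUM(a)→h](S) → 4
  S → 5
  γ[a; MIN(e)→c](S) → 4
  ρ[f/a](γ[a; MIN(e)→c](S)) → 4
  ρ[h/c](ρ[f/a](γ[a; MIN(e)→c](S))) → 4
  π[f,h](ρ[h/c](ρ[f/a](γ[a; MIN(e)→c](S)))) → 4
  (γ[f; SUM(a)→h](S) ∪ π[f,h](ρ[h/c](ρ[f/a](γ[a; MIN(e)→c](S))))) → 8
  σ[f<=3]((γ[f; SUM(a)→h](S) ∪ π[f,h](ρ[h/c](ρ[f/a](γ[a; MIN(e)→c](S)))))) → 3

== RESULT ==
f | h
1 | 4
2 | 1
3 | 8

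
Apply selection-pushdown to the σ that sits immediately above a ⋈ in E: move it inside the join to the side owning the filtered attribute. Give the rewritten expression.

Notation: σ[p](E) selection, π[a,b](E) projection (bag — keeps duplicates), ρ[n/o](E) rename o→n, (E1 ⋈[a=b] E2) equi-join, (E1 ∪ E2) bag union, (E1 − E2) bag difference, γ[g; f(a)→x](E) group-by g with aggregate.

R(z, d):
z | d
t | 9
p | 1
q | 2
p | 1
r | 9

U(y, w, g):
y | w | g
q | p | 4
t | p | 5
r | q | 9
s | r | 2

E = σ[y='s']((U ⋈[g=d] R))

σ filters on y, owned by the left side.
E' = (σ[y='s'](U) ⋈[g=d] R)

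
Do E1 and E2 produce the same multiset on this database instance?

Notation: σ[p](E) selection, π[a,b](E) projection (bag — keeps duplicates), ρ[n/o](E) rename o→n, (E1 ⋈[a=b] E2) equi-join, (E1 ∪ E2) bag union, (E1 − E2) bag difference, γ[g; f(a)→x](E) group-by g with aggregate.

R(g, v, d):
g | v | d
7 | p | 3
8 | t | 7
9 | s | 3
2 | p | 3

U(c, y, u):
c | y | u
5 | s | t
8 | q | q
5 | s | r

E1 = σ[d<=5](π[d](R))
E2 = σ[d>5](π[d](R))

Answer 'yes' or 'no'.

E1 per-node cardinality:
  R → 4
  π[d](R) → 4
  σ[d<=5](π[d](R)) → 3
E2 per-node cardinality:
  R → 4
  π[d](R) → 4
  σ[d>5](π[d](R)) → 1

E1 result:
d
3
3
3
E2 result:
d
7
Witness: (7,) appears 0× in E1 but 1× in E2.

no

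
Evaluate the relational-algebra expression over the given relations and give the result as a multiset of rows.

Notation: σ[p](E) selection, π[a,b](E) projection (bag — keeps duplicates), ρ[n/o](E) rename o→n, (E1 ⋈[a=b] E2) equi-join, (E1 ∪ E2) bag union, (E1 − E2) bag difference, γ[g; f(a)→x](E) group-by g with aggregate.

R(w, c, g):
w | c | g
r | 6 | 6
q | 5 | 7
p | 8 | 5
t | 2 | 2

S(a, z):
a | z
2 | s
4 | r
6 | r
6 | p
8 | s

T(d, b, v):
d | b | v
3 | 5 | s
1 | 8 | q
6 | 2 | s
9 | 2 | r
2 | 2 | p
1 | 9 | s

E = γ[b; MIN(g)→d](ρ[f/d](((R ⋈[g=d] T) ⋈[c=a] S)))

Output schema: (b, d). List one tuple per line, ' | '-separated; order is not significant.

Per-node cardinality:
  R → 4
  T → 6
  (R ⋈[g=d] T) → 2
  S → 5
  ((R ⋈[g=d] T) ⋈[c=a] S) → 3
  ρ[f/d](((R ⋈[g=d] T) ⋈[c=a] S)) → 3
  γ[b; MIN(g)→d](ρ[f/d](((R ⋈[g=d] T) ⋈[c=a] S))) → 1

== RESULT ==
b | d
2 | 2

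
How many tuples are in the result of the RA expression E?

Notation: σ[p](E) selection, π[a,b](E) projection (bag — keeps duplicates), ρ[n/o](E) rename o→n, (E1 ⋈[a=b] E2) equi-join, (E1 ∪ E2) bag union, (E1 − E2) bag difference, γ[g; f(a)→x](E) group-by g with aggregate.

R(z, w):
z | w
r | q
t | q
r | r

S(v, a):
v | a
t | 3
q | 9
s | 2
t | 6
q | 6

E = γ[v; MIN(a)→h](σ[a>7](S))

Stepwise |·|:
  S → 5
  σ[a>7](S) → 1
  γ[v; MIN(a)→h](σ[a>7](S)) → 1

|E| = 1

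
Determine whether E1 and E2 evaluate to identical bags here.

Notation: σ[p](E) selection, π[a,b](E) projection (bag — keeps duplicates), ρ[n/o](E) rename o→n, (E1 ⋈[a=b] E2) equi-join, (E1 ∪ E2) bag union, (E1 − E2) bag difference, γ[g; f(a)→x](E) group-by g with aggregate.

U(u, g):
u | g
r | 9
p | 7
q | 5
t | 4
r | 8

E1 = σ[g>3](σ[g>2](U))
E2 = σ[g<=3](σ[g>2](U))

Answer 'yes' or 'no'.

E1 row counts bottom-up:
  U → 5
  σ[g>2](U) → 5
  σ[g>3](σ[g>2](U)) → 5
E2 row counts bottom-up:
  U → 5
  σ[g>2](U) → 5
  σ[g<=3](σ[g>2](U)) → 0

E1 result:
u | g
p | 7
q | 5
r | 8
r | 9
t | 4
E2 result:
u | g
(0 rows)
Witness: ('q', 5) appears 1× in E1 but 0× in E2.

no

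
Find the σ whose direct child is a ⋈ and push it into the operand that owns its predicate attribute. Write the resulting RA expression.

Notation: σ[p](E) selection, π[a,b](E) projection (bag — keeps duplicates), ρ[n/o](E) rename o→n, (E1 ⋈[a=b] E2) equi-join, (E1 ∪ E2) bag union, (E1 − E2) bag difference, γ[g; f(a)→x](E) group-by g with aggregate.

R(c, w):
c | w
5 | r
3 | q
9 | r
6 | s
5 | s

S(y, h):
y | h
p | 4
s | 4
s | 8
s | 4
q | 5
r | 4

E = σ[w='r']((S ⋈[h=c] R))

σ filters on w, owned by the right side.
E' = (S ⋈[h=c] σ[w='r'](R))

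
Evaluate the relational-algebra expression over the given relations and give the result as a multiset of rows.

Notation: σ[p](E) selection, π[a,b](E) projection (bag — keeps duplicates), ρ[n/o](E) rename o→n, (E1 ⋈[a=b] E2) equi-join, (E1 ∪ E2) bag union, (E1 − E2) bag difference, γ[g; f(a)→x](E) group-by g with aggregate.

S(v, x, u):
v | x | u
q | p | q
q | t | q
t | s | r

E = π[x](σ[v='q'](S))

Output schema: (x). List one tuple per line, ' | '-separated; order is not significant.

Row counts bottom-up:
  S → 3
  σ[v='q'](S) → 2
  π[x](σ[v='q'](S)) → 2

== RESULT ==
x
p
t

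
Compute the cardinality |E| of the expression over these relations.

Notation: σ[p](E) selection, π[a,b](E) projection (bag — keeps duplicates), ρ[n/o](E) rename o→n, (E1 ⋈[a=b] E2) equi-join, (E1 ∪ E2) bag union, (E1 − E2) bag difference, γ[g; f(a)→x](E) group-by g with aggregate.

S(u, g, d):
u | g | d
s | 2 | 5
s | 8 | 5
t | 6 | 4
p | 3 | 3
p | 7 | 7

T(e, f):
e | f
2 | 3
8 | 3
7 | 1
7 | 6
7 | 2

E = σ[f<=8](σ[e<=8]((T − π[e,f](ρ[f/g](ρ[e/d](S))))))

Per-node cardinality:
  T → 5
  S → 5
  ρ[e/d](S) → 5
  ρ[f/g](ρ[e/d](S)) → 5
  π[e,f](ρ[f/g](ρ[e/d](S))) → 5
  (T − π[e,f](ρ[f/g](ρ[e/d](S)))) → 5
  σ[e<=8]((T − π[e,f](ρ[f/g](ρ[e/d](S))))) → 5
  σ[f<=8](σ[e<=8]((T − π[e,f](ρ[f/g](ρ[e/d](S)))))) → 5

|E| = 5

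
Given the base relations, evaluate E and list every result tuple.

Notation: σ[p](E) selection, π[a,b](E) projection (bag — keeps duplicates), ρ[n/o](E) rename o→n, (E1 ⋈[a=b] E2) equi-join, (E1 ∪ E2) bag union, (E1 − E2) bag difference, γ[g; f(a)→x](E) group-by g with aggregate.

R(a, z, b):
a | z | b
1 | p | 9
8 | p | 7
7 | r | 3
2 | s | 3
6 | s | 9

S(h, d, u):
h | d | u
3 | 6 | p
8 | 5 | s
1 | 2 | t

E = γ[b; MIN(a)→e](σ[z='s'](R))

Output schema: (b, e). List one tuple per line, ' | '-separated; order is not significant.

Subexpression sizes:
  R → 5
  σ[z='s'](R) → 2
  γ[b; MIN(a)→e](σ[z='s'](R)) → 2

== RESULT ==
b | e
3 | 2
9 | 6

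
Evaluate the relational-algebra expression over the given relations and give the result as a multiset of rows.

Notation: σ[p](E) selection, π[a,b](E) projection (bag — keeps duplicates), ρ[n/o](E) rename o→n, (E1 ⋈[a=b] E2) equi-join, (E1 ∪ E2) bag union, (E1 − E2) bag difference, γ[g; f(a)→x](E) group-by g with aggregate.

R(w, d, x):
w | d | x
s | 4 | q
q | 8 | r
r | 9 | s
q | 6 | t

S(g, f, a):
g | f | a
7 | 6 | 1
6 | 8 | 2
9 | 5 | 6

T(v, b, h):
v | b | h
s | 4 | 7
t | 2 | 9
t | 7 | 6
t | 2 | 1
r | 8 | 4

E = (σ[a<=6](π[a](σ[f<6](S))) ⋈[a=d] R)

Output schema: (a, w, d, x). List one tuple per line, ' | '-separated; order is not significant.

Stepwise |·|:
  S → 3
  σ[f<6](S) → 1
  π[a](σ[f<6](S)) → 1
  σ[a<=6](π[a](σ[f<6](S))) → 1
  R → 4
  (σ[a<=6](π[a](σ[f<6](S))) ⋈[a=d] R) → 1

== RESULT ==
a | w | d | x
6 | q | 6 | t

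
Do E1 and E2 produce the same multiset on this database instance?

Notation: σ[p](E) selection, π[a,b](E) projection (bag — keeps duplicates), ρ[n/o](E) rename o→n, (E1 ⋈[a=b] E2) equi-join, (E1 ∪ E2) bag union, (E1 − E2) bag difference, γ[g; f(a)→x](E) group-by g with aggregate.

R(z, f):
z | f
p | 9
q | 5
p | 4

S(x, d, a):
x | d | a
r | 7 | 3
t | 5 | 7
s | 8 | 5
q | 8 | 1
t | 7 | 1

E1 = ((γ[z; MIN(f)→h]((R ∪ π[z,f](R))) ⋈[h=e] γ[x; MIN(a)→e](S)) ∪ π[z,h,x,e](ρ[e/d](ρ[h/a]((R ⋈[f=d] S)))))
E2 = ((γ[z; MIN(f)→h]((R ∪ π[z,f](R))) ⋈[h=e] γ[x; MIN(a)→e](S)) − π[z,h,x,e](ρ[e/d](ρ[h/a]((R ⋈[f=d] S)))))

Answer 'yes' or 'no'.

E1 per-node cardinality:
  R → 3
  R → 3
  π[z,f](R) → 3
  (R ∪ π[z,f](R)) → 6
  γ[z; MIN(f)→h]((R ∪ π[z,f](R))) → 2
  S → 5
  γ[x; MIN(a)→e](S) → 4
  (γ[z; MIN(f)→h]((R ∪ π[z,f](R))) ⋈[h=e] γ[x; MIN(a)→e](S)) → 1
  R → 3
  S → 5
  (R ⋈[f=d] S) → 1
  ρ[h/a]((R ⋈[f=d] S)) → 1
  ρ[e/d](ρ[h/a]((R ⋈[f=d] S))) → 1
  π[z,h,x,e](ρ[e/d](ρ[h/a]((R ⋈[f=d] S)))) → 1
  ((γ[z; MIN(f)→h]((R ∪ π[z,f](R))) ⋈[h=e] γ[x; MIN(a)→e](S)) ∪ π[z,h,x,e](ρ[e/d](ρ[h/a]((R ⋈[f=d] S))))) → 2
E2 per-node cardinality:
  R → 3
  R → 3
  π[z,f](R) → 3
  (R ∪ π[z,f](R)) → 6
  γ[z; MIN(f)→h]((R ∪ π[z,f](R))) → 2
  S → 5
  γ[x; MIN(a)→e](S) → 4
  (γ[z; MIN(f)→h]((R ∪ π[z,f](R))) ⋈[h=e] γ[x; MIN(a)→e](S)) → 1
  R → 3
  S → 5
  (R ⋈[f=d] S) → 1
  ρ[h/a]((R ⋈[f=d] S)) → 1
  ρ[e/d](ρ[h/a]((R ⋈[f=d] S))) → 1
  π[z,h,x,e](ρ[e/d](ρ[h/a]((R ⋈[f=d] S)))) → 1
  ((γ[z; MIN(f)→h]((R ∪ π[z,f](R))) ⋈[h=e] γ[x; MIN(a)→e](S)) − π[z,h,x,e](ρ[e/d](ρ[h/a]((R ⋈[f=d] S))))) → 1

E1 result:
z | h | x | e
q | 5 | s | 5
q | 7 | t | 5
E2 result:
z | h | x | e
q | 5 | s | 5
Witness: ('q', 7, 't', 5) appears 1× in E1 but 0× in E2.

no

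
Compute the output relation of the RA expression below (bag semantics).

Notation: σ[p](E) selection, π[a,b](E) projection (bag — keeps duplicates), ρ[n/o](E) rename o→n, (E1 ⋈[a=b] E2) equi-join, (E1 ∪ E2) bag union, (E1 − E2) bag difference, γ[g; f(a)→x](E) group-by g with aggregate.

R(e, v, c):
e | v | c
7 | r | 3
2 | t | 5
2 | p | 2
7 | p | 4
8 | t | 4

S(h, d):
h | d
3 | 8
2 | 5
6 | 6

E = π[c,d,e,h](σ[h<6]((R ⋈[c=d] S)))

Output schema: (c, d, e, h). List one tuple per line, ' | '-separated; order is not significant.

Stepwise |·|:
  R → 5
  S → 3
  (R ⋈[c=d] S) → 1
  σ[h<6]((R ⋈[c=d] S)) → 1
  π[c,d,e,h](σ[h<6]((R ⋈[c=d] S))) → 1

== RESULT ==
c | d | e | h
5 | 5 | 2 | 2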